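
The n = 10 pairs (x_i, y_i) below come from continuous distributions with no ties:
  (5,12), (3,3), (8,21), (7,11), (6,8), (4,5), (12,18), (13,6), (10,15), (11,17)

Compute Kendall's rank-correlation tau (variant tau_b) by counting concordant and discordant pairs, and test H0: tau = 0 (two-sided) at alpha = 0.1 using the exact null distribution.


Step 1: Enumerate the 45 unordered pairs (i,j) with i<j and classify each by sign(x_j-x_i) * sign(y_j-y_i).
  (1,2):dx=-2,dy=-9->C; (1,3):dx=+3,dy=+9->C; (1,4):dx=+2,dy=-1->D; (1,5):dx=+1,dy=-4->D
  (1,6):dx=-1,dy=-7->C; (1,7):dx=+7,dy=+6->C; (1,8):dx=+8,dy=-6->D; (1,9):dx=+5,dy=+3->C
  (1,10):dx=+6,dy=+5->C; (2,3):dx=+5,dy=+18->C; (2,4):dx=+4,dy=+8->C; (2,5):dx=+3,dy=+5->C
  (2,6):dx=+1,dy=+2->C; (2,7):dx=+9,dy=+15->C; (2,8):dx=+10,dy=+3->C; (2,9):dx=+7,dy=+12->C
  (2,10):dx=+8,dy=+14->C; (3,4):dx=-1,dy=-10->C; (3,5):dx=-2,dy=-13->C; (3,6):dx=-4,dy=-16->C
  (3,7):dx=+4,dy=-3->D; (3,8):dx=+5,dy=-15->D; (3,9):dx=+2,dy=-6->D; (3,10):dx=+3,dy=-4->D
  (4,5):dx=-1,dy=-3->C; (4,6):dx=-3,dy=-6->C; (4,7):dx=+5,dy=+7->C; (4,8):dx=+6,dy=-5->D
  (4,9):dx=+3,dy=+4->C; (4,10):dx=+4,dy=+6->C; (5,6):dx=-2,dy=-3->C; (5,7):dx=+6,dy=+10->C
  (5,8):dx=+7,dy=-2->D; (5,9):dx=+4,dy=+7->C; (5,10):dx=+5,dy=+9->C; (6,7):dx=+8,dy=+13->C
  (6,8):dx=+9,dy=+1->C; (6,9):dx=+6,dy=+10->C; (6,10):dx=+7,dy=+12->C; (7,8):dx=+1,dy=-12->D
  (7,9):dx=-2,dy=-3->C; (7,10):dx=-1,dy=-1->C; (8,9):dx=-3,dy=+9->D; (8,10):dx=-2,dy=+11->D
  (9,10):dx=+1,dy=+2->C
Step 2: C = 33, D = 12, total pairs = 45.
Step 3: tau = (C - D)/(n(n-1)/2) = (33 - 12)/45 = 0.466667.
Step 4: Exact two-sided p-value (enumerate n! = 3628800 permutations of y under H0): p = 0.072550.
Step 5: alpha = 0.1. reject H0.

tau_b = 0.4667 (C=33, D=12), p = 0.072550, reject H0.


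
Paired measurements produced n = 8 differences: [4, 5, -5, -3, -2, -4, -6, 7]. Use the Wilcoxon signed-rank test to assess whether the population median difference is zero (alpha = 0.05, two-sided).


Step 1: Drop any zero differences (none here) and take |d_i|.
|d| = [4, 5, 5, 3, 2, 4, 6, 7]
Step 2: Midrank |d_i| (ties get averaged ranks).
ranks: |4|->3.5, |5|->5.5, |5|->5.5, |3|->2, |2|->1, |4|->3.5, |6|->7, |7|->8
Step 3: Attach original signs; sum ranks with positive sign and with negative sign.
W+ = 3.5 + 5.5 + 8 = 17
W- = 5.5 + 2 + 1 + 3.5 + 7 = 19
(Check: W+ + W- = 36 should equal n(n+1)/2 = 36.)
Step 4: Test statistic W = min(W+, W-) = 17.
Step 5: Ties in |d|, so use the tie-corrected normal approximation.
        E[W] = n(n+1)/4 = 8*9/4 = 18.
        Tie groups: |d|=4 (t=2), |d|=5 (t=2); sum(t^3 - t) = 12.
        Var[W] = n(n+1)(2n+1)/24 - sum(t^3-t)/48 = 1224/24 - 12/48 = 50.75.
        z = (W - E[W]) / sqrt(Var[W]) = (17 - 18) / 7.1239 = -0.1404.
        Two-sided p = 2*Phi(z) = 0.888366.
Step 6: alpha = 0.05. fail to reject H0.

W+ = 17, W- = 19, W = min = 17, p = 0.888366, fail to reject H0.


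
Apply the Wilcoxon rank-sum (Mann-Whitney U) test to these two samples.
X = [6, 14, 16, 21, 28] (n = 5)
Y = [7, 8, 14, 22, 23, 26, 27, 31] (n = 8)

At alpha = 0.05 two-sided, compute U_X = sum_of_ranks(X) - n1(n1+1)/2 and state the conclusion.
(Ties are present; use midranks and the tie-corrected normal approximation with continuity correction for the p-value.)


Step 1: Combine and sort all 13 observations; assign midranks.
sorted (value, group): (6,X), (7,Y), (8,Y), (14,X), (14,Y), (16,X), (21,X), (22,Y), (23,Y), (26,Y), (27,Y), (28,X), (31,Y)
ranks: 6->1, 7->2, 8->3, 14->4.5, 14->4.5, 16->6, 21->7, 22->8, 23->9, 26->10, 27->11, 28->12, 31->13
Step 2: Rank sum for X: R1 = 1 + 4.5 + 6 + 7 + 12 = 30.5.
Step 3: U_X = R1 - n1(n1+1)/2 = 30.5 - 5*6/2 = 30.5 - 15 = 15.5.
       U_Y = n1*n2 - U_X = 40 - 15.5 = 24.5.
Step 4: Ties are present, so use the tie-corrected normal approximation (with continuity correction) for the p-value.
Step 5: p-value = 0.557643; compare to alpha = 0.05. fail to reject H0.

U_X = 15.5, p = 0.557643, fail to reject H0 at alpha = 0.05.


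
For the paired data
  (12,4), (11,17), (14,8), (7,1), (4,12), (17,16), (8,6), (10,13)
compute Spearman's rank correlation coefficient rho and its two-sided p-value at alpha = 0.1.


Step 1: Rank x and y separately (midranks; no ties here).
rank(x): 12->6, 11->5, 14->7, 7->2, 4->1, 17->8, 8->3, 10->4
rank(y): 4->2, 17->8, 8->4, 1->1, 12->5, 16->7, 6->3, 13->6
Step 2: d_i = R_x(i) - R_y(i); compute d_i^2.
  (6-2)^2=16, (5-8)^2=9, (7-4)^2=9, (2-1)^2=1, (1-5)^2=16, (8-7)^2=1, (3-3)^2=0, (4-6)^2=4
sum(d^2) = 56.
Step 3: rho = 1 - 6*56 / (8*(8^2 - 1)) = 1 - 336/504 = 0.333333.
Step 4: Under H0, t = rho * sqrt((n-2)/(1-rho^2)) = 0.8660 ~ t(6).
Step 5: Two-sided p-value from the t-distribution with 6 df = 0.419753.
Step 6: alpha = 0.1. fail to reject H0.

rho = 0.3333, p = 0.419753, fail to reject H0 at alpha = 0.1.


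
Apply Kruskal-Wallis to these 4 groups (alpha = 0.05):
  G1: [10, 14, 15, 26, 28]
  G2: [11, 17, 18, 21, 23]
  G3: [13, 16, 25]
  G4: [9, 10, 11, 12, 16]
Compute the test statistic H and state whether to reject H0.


Step 1: Combine all N = 18 observations and assign midranks.
sorted (value, group, rank): (9,G4,1), (10,G1,2.5), (10,G4,2.5), (11,G2,4.5), (11,G4,4.5), (12,G4,6), (13,G3,7), (14,G1,8), (15,G1,9), (16,G3,10.5), (16,G4,10.5), (17,G2,12), (18,G2,13), (21,G2,14), (23,G2,15), (25,G3,16), (26,G1,17), (28,G1,18)
Step 2: Sum ranks within each group.
R_1 = 54.5 (n_1 = 5)
R_2 = 58.5 (n_2 = 5)
R_3 = 33.5 (n_3 = 3)
R_4 = 24.5 (n_4 = 5)
Step 3: H = 12/(N(N+1)) * sum(R_i^2/n_i) - 3(N+1)
     = 12/(18*19) * (54.5^2/5 + 58.5^2/5 + 33.5^2/3 + 24.5^2/5) - 3*19
     = 0.035088 * 1772.63 - 57
     = 5.197661.
Step 4: Ties present; correction factor C = 1 - 18/(18^3 - 18) = 0.996904. Corrected H = 5.197661 / 0.996904 = 5.213803.
Step 5: Under H0, H ~ chi^2(3); p-value = 0.156794.
Step 6: alpha = 0.05. fail to reject H0.

H = 5.2138, df = 3, p = 0.156794, fail to reject H0.


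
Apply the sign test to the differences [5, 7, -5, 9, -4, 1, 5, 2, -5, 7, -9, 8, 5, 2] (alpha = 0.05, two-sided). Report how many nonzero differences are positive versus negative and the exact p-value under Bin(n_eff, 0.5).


Step 1: Discard zero differences. Original n = 14; n_eff = number of nonzero differences = 14.
Nonzero differences (with sign): +5, +7, -5, +9, -4, +1, +5, +2, -5, +7, -9, +8, +5, +2
Step 2: Count signs: positive = 10, negative = 4.
Step 3: Under H0: P(positive) = 0.5, so the number of positives S ~ Bin(14, 0.5).
Step 4: Two-sided exact p-value = sum of Bin(14,0.5) probabilities at or below the observed probability = 0.179565.
Step 5: alpha = 0.05. fail to reject H0.

n_eff = 14, pos = 10, neg = 4, p = 0.179565, fail to reject H0.


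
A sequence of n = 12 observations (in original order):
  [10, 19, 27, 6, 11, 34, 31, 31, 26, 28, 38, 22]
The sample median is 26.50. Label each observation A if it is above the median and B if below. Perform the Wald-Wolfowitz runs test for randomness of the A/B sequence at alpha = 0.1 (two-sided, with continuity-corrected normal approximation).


Step 1: Compute median = 26.50; label A = above, B = below.
Labels in order: BBABBAAABAAB  (n_A = 6, n_B = 6)
Step 2: Count runs R = 7.
Step 3: Under H0 (random ordering), E[R] = 2*n_A*n_B/(n_A+n_B) + 1 = 2*6*6/12 + 1 = 7.0000.
        Var[R] = 2*n_A*n_B*(2*n_A*n_B - n_A - n_B) / ((n_A+n_B)^2 * (n_A+n_B-1)) = 4320/1584 = 2.7273.
        SD[R] = 1.6514.
Step 4: R = E[R], so z = 0 with no continuity correction.
Step 5: Two-sided p-value via normal approximation = 2*(1 - Phi(|z|)) = 1.000000.
Step 6: alpha = 0.1. fail to reject H0.

R = 7, z = 0.0000, p = 1.000000, fail to reject H0.


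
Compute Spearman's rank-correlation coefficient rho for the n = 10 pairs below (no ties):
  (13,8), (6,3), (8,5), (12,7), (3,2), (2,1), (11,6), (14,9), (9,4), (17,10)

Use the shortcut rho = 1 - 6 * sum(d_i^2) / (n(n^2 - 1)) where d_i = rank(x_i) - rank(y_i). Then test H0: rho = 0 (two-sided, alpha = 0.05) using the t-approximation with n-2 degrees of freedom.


Step 1: Rank x and y separately (midranks; no ties here).
rank(x): 13->8, 6->3, 8->4, 12->7, 3->2, 2->1, 11->6, 14->9, 9->5, 17->10
rank(y): 8->8, 3->3, 5->5, 7->7, 2->2, 1->1, 6->6, 9->9, 4->4, 10->10
Step 2: d_i = R_x(i) - R_y(i); compute d_i^2.
  (8-8)^2=0, (3-3)^2=0, (4-5)^2=1, (7-7)^2=0, (2-2)^2=0, (1-1)^2=0, (6-6)^2=0, (9-9)^2=0, (5-4)^2=1, (10-10)^2=0
sum(d^2) = 2.
Step 3: rho = 1 - 6*2 / (10*(10^2 - 1)) = 1 - 12/990 = 0.987879.
Step 4: Under H0, t = rho * sqrt((n-2)/(1-rho^2)) = 18.0003 ~ t(8).
Step 5: Two-sided p-value from the t-distribution with 8 df = 0.000000.
Step 6: alpha = 0.05. reject H0.

rho = 0.9879, p = 0.000000, reject H0 at alpha = 0.05.


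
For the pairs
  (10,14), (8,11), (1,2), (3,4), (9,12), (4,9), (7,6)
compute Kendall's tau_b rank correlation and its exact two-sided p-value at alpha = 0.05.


Step 1: Enumerate the 21 unordered pairs (i,j) with i<j and classify each by sign(x_j-x_i) * sign(y_j-y_i).
  (1,2):dx=-2,dy=-3->C; (1,3):dx=-9,dy=-12->C; (1,4):dx=-7,dy=-10->C; (1,5):dx=-1,dy=-2->C
  (1,6):dx=-6,dy=-5->C; (1,7):dx=-3,dy=-8->C; (2,3):dx=-7,dy=-9->C; (2,4):dx=-5,dy=-7->C
  (2,5):dx=+1,dy=+1->C; (2,6):dx=-4,dy=-2->C; (2,7):dx=-1,dy=-5->C; (3,4):dx=+2,dy=+2->C
  (3,5):dx=+8,dy=+10->C; (3,6):dx=+3,dy=+7->C; (3,7):dx=+6,dy=+4->C; (4,5):dx=+6,dy=+8->C
  (4,6):dx=+1,dy=+5->C; (4,7):dx=+4,dy=+2->C; (5,6):dx=-5,dy=-3->C; (5,7):dx=-2,dy=-6->C
  (6,7):dx=+3,dy=-3->D
Step 2: C = 20, D = 1, total pairs = 21.
Step 3: tau = (C - D)/(n(n-1)/2) = (20 - 1)/21 = 0.904762.
Step 4: Exact two-sided p-value (enumerate n! = 5040 permutations of y under H0): p = 0.002778.
Step 5: alpha = 0.05. reject H0.

tau_b = 0.9048 (C=20, D=1), p = 0.002778, reject H0.


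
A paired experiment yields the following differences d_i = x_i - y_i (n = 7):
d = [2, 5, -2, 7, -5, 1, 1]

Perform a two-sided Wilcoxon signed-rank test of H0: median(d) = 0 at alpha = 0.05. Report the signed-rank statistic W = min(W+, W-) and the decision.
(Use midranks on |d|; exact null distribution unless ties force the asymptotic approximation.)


Step 1: Drop any zero differences (none here) and take |d_i|.
|d| = [2, 5, 2, 7, 5, 1, 1]
Step 2: Midrank |d_i| (ties get averaged ranks).
ranks: |2|->3.5, |5|->5.5, |2|->3.5, |7|->7, |5|->5.5, |1|->1.5, |1|->1.5
Step 3: Attach original signs; sum ranks with positive sign and with negative sign.
W+ = 3.5 + 5.5 + 7 + 1.5 + 1.5 = 19
W- = 3.5 + 5.5 = 9
(Check: W+ + W- = 28 should equal n(n+1)/2 = 28.)
Step 4: Test statistic W = min(W+, W-) = 9.
Step 5: Ties in |d|, so use the tie-corrected normal approximation.
        E[W] = n(n+1)/4 = 7*8/4 = 14.
        Tie groups: |d|=1 (t=2), |d|=2 (t=2), |d|=5 (t=2); sum(t^3 - t) = 18.
        Var[W] = n(n+1)(2n+1)/24 - sum(t^3-t)/48 = 840/24 - 18/48 = 34.625.
        z = (W - E[W]) / sqrt(Var[W]) = (9 - 14) / 5.8843 = -0.8497.
        Two-sided p = 2*Phi(z) = 0.395482.
Step 6: alpha = 0.05. fail to reject H0.

W+ = 19, W- = 9, W = min = 9, p = 0.395482, fail to reject H0.


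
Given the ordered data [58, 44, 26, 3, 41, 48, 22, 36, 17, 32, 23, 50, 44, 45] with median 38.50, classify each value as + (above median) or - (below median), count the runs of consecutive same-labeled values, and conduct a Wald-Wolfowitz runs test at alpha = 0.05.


Step 1: Compute median = 38.50; label A = above, B = below.
Labels in order: AABBAABBBBBAAA  (n_A = 7, n_B = 7)
Step 2: Count runs R = 5.
Step 3: Under H0 (random ordering), E[R] = 2*n_A*n_B/(n_A+n_B) + 1 = 2*7*7/14 + 1 = 8.0000.
        Var[R] = 2*n_A*n_B*(2*n_A*n_B - n_A - n_B) / ((n_A+n_B)^2 * (n_A+n_B-1)) = 8232/2548 = 3.2308.
        SD[R] = 1.7974.
Step 4: Continuity-corrected z = (R + 0.5 - E[R]) / SD[R] = (5 + 0.5 - 8.0000) / 1.7974 = -1.3909.
Step 5: Two-sided p-value via normal approximation = 2*(1 - Phi(|z|)) = 0.164264.
Step 6: alpha = 0.05. fail to reject H0.

R = 5, z = -1.3909, p = 0.164264, fail to reject H0.


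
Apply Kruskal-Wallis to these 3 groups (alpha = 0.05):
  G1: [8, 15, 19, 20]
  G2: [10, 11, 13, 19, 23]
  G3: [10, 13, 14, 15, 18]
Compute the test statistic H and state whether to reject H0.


Step 1: Combine all N = 14 observations and assign midranks.
sorted (value, group, rank): (8,G1,1), (10,G2,2.5), (10,G3,2.5), (11,G2,4), (13,G2,5.5), (13,G3,5.5), (14,G3,7), (15,G1,8.5), (15,G3,8.5), (18,G3,10), (19,G1,11.5), (19,G2,11.5), (20,G1,13), (23,G2,14)
Step 2: Sum ranks within each group.
R_1 = 34 (n_1 = 4)
R_2 = 37.5 (n_2 = 5)
R_3 = 33.5 (n_3 = 5)
Step 3: H = 12/(N(N+1)) * sum(R_i^2/n_i) - 3(N+1)
     = 12/(14*15) * (34^2/4 + 37.5^2/5 + 33.5^2/5) - 3*15
     = 0.057143 * 794.7 - 45
     = 0.411429.
Step 4: Ties present; correction factor C = 1 - 24/(14^3 - 14) = 0.991209. Corrected H = 0.411429 / 0.991209 = 0.415078.
Step 5: Under H0, H ~ chi^2(2); p-value = 0.812582.
Step 6: alpha = 0.05. fail to reject H0.

H = 0.4151, df = 2, p = 0.812582, fail to reject H0.


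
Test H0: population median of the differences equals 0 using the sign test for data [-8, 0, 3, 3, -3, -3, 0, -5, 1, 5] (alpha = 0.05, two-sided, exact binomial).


Step 1: Discard zero differences. Original n = 10; n_eff = number of nonzero differences = 8.
Nonzero differences (with sign): -8, +3, +3, -3, -3, -5, +1, +5
Step 2: Count signs: positive = 4, negative = 4.
Step 3: Under H0: P(positive) = 0.5, so the number of positives S ~ Bin(8, 0.5).
Step 4: Two-sided exact p-value = sum of Bin(8,0.5) probabilities at or below the observed probability = 1.000000.
Step 5: alpha = 0.05. fail to reject H0.

n_eff = 8, pos = 4, neg = 4, p = 1.000000, fail to reject H0.


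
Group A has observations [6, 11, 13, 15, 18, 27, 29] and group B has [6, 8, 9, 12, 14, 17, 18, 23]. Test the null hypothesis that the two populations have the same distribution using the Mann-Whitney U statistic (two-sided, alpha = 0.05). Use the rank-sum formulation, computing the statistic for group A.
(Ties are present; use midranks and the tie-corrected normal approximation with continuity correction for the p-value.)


Step 1: Combine and sort all 15 observations; assign midranks.
sorted (value, group): (6,X), (6,Y), (8,Y), (9,Y), (11,X), (12,Y), (13,X), (14,Y), (15,X), (17,Y), (18,X), (18,Y), (23,Y), (27,X), (29,X)
ranks: 6->1.5, 6->1.5, 8->3, 9->4, 11->5, 12->6, 13->7, 14->8, 15->9, 17->10, 18->11.5, 18->11.5, 23->13, 27->14, 29->15
Step 2: Rank sum for X: R1 = 1.5 + 5 + 7 + 9 + 11.5 + 14 + 15 = 63.
Step 3: U_X = R1 - n1(n1+1)/2 = 63 - 7*8/2 = 63 - 28 = 35.
       U_Y = n1*n2 - U_X = 56 - 35 = 21.
Step 4: Ties are present, so use the tie-corrected normal approximation (with continuity correction) for the p-value.
Step 5: p-value = 0.451104; compare to alpha = 0.05. fail to reject H0.

U_X = 35, p = 0.451104, fail to reject H0 at alpha = 0.05.


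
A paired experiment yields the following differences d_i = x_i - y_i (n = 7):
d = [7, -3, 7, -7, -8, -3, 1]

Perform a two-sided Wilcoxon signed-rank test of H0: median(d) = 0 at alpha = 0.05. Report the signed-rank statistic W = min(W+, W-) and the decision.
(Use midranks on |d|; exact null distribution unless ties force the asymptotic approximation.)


Step 1: Drop any zero differences (none here) and take |d_i|.
|d| = [7, 3, 7, 7, 8, 3, 1]
Step 2: Midrank |d_i| (ties get averaged ranks).
ranks: |7|->5, |3|->2.5, |7|->5, |7|->5, |8|->7, |3|->2.5, |1|->1
Step 3: Attach original signs; sum ranks with positive sign and with negative sign.
W+ = 5 + 5 + 1 = 11
W- = 2.5 + 5 + 7 + 2.5 = 17
(Check: W+ + W- = 28 should equal n(n+1)/2 = 28.)
Step 4: Test statistic W = min(W+, W-) = 11.
Step 5: Ties in |d|, so use the tie-corrected normal approximation.
        E[W] = n(n+1)/4 = 7*8/4 = 14.
        Tie groups: |d|=3 (t=2), |d|=7 (t=3); sum(t^3 - t) = 30.
        Var[W] = n(n+1)(2n+1)/24 - sum(t^3-t)/48 = 840/24 - 30/48 = 34.375.
        z = (W - E[W]) / sqrt(Var[W]) = (11 - 14) / 5.8630 = -0.5117.
        Two-sided p = 2*Phi(z) = 0.608874.
Step 6: alpha = 0.05. fail to reject H0.

W+ = 11, W- = 17, W = min = 11, p = 0.608874, fail to reject H0.


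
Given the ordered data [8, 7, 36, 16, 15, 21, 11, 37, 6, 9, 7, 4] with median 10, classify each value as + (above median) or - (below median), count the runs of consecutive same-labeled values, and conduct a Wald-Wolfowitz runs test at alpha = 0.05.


Step 1: Compute median = 10; label A = above, B = below.
Labels in order: BBAAAAAABBBB  (n_A = 6, n_B = 6)
Step 2: Count runs R = 3.
Step 3: Under H0 (random ordering), E[R] = 2*n_A*n_B/(n_A+n_B) + 1 = 2*6*6/12 + 1 = 7.0000.
        Var[R] = 2*n_A*n_B*(2*n_A*n_B - n_A - n_B) / ((n_A+n_B)^2 * (n_A+n_B-1)) = 4320/1584 = 2.7273.
        SD[R] = 1.6514.
Step 4: Continuity-corrected z = (R + 0.5 - E[R]) / SD[R] = (3 + 0.5 - 7.0000) / 1.6514 = -2.1194.
Step 5: Two-sided p-value via normal approximation = 2*(1 - Phi(|z|)) = 0.034060.
Step 6: alpha = 0.05. reject H0.

R = 3, z = -2.1194, p = 0.034060, reject H0.


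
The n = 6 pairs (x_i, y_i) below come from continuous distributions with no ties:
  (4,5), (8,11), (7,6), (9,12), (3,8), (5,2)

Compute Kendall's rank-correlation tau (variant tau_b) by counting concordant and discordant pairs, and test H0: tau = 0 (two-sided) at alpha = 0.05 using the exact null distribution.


Step 1: Enumerate the 15 unordered pairs (i,j) with i<j and classify each by sign(x_j-x_i) * sign(y_j-y_i).
  (1,2):dx=+4,dy=+6->C; (1,3):dx=+3,dy=+1->C; (1,4):dx=+5,dy=+7->C; (1,5):dx=-1,dy=+3->D
  (1,6):dx=+1,dy=-3->D; (2,3):dx=-1,dy=-5->C; (2,4):dx=+1,dy=+1->C; (2,5):dx=-5,dy=-3->C
  (2,6):dx=-3,dy=-9->C; (3,4):dx=+2,dy=+6->C; (3,5):dx=-4,dy=+2->D; (3,6):dx=-2,dy=-4->C
  (4,5):dx=-6,dy=-4->C; (4,6):dx=-4,dy=-10->C; (5,6):dx=+2,dy=-6->D
Step 2: C = 11, D = 4, total pairs = 15.
Step 3: tau = (C - D)/(n(n-1)/2) = (11 - 4)/15 = 0.466667.
Step 4: Exact two-sided p-value (enumerate n! = 720 permutations of y under H0): p = 0.272222.
Step 5: alpha = 0.05. fail to reject H0.

tau_b = 0.4667 (C=11, D=4), p = 0.272222, fail to reject H0.


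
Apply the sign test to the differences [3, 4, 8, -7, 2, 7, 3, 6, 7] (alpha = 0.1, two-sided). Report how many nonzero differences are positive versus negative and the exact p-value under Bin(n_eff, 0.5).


Step 1: Discard zero differences. Original n = 9; n_eff = number of nonzero differences = 9.
Nonzero differences (with sign): +3, +4, +8, -7, +2, +7, +3, +6, +7
Step 2: Count signs: positive = 8, negative = 1.
Step 3: Under H0: P(positive) = 0.5, so the number of positives S ~ Bin(9, 0.5).
Step 4: Two-sided exact p-value = sum of Bin(9,0.5) probabilities at or below the observed probability = 0.039062.
Step 5: alpha = 0.1. reject H0.

n_eff = 9, pos = 8, neg = 1, p = 0.039062, reject H0.


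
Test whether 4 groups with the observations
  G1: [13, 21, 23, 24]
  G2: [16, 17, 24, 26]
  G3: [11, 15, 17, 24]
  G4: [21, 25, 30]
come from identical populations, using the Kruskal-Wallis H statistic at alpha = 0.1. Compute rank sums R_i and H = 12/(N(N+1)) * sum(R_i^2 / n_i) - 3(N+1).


Step 1: Combine all N = 15 observations and assign midranks.
sorted (value, group, rank): (11,G3,1), (13,G1,2), (15,G3,3), (16,G2,4), (17,G2,5.5), (17,G3,5.5), (21,G1,7.5), (21,G4,7.5), (23,G1,9), (24,G1,11), (24,G2,11), (24,G3,11), (25,G4,13), (26,G2,14), (30,G4,15)
Step 2: Sum ranks within each group.
R_1 = 29.5 (n_1 = 4)
R_2 = 34.5 (n_2 = 4)
R_3 = 20.5 (n_3 = 4)
R_4 = 35.5 (n_4 = 3)
Step 3: H = 12/(N(N+1)) * sum(R_i^2/n_i) - 3(N+1)
     = 12/(15*16) * (29.5^2/4 + 34.5^2/4 + 20.5^2/4 + 35.5^2/3) - 3*16
     = 0.050000 * 1040.27 - 48
     = 4.013542.
Step 4: Ties present; correction factor C = 1 - 36/(15^3 - 15) = 0.989286. Corrected H = 4.013542 / 0.989286 = 4.057010.
Step 5: Under H0, H ~ chi^2(3); p-value = 0.255374.
Step 6: alpha = 0.1. fail to reject H0.

H = 4.0570, df = 3, p = 0.255374, fail to reject H0.


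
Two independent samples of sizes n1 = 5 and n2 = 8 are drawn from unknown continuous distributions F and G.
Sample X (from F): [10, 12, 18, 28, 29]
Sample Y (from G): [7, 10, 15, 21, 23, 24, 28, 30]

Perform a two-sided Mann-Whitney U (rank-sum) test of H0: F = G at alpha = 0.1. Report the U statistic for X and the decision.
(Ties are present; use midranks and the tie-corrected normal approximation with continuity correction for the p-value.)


Step 1: Combine and sort all 13 observations; assign midranks.
sorted (value, group): (7,Y), (10,X), (10,Y), (12,X), (15,Y), (18,X), (21,Y), (23,Y), (24,Y), (28,X), (28,Y), (29,X), (30,Y)
ranks: 7->1, 10->2.5, 10->2.5, 12->4, 15->5, 18->6, 21->7, 23->8, 24->9, 28->10.5, 28->10.5, 29->12, 30->13
Step 2: Rank sum for X: R1 = 2.5 + 4 + 6 + 10.5 + 12 = 35.
Step 3: U_X = R1 - n1(n1+1)/2 = 35 - 5*6/2 = 35 - 15 = 20.
       U_Y = n1*n2 - U_X = 40 - 20 = 20.
Step 4: Ties are present, so use the tie-corrected normal approximation (with continuity correction) for the p-value.
Step 5: p-value = 1.000000; compare to alpha = 0.1. fail to reject H0.

U_X = 20, p = 1.000000, fail to reject H0 at alpha = 0.1.


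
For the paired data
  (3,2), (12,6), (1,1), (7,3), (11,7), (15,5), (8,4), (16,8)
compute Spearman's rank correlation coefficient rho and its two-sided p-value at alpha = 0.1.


Step 1: Rank x and y separately (midranks; no ties here).
rank(x): 3->2, 12->6, 1->1, 7->3, 11->5, 15->7, 8->4, 16->8
rank(y): 2->2, 6->6, 1->1, 3->3, 7->7, 5->5, 4->4, 8->8
Step 2: d_i = R_x(i) - R_y(i); compute d_i^2.
  (2-2)^2=0, (6-6)^2=0, (1-1)^2=0, (3-3)^2=0, (5-7)^2=4, (7-5)^2=4, (4-4)^2=0, (8-8)^2=0
sum(d^2) = 8.
Step 3: rho = 1 - 6*8 / (8*(8^2 - 1)) = 1 - 48/504 = 0.904762.
Step 4: Under H0, t = rho * sqrt((n-2)/(1-rho^2)) = 5.2034 ~ t(6).
Step 5: Two-sided p-value from the t-distribution with 6 df = 0.002008.
Step 6: alpha = 0.1. reject H0.

rho = 0.9048, p = 0.002008, reject H0 at alpha = 0.1.


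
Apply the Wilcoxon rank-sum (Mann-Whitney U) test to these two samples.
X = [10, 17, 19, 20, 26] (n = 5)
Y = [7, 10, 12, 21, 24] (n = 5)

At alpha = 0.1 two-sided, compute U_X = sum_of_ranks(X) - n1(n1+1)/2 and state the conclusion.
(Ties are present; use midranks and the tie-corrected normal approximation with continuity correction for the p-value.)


Step 1: Combine and sort all 10 observations; assign midranks.
sorted (value, group): (7,Y), (10,X), (10,Y), (12,Y), (17,X), (19,X), (20,X), (21,Y), (24,Y), (26,X)
ranks: 7->1, 10->2.5, 10->2.5, 12->4, 17->5, 19->6, 20->7, 21->8, 24->9, 26->10
Step 2: Rank sum for X: R1 = 2.5 + 5 + 6 + 7 + 10 = 30.5.
Step 3: U_X = R1 - n1(n1+1)/2 = 30.5 - 5*6/2 = 30.5 - 15 = 15.5.
       U_Y = n1*n2 - U_X = 25 - 15.5 = 9.5.
Step 4: Ties are present, so use the tie-corrected normal approximation (with continuity correction) for the p-value.
Step 5: p-value = 0.600402; compare to alpha = 0.1. fail to reject H0.

U_X = 15.5, p = 0.600402, fail to reject H0 at alpha = 0.1.


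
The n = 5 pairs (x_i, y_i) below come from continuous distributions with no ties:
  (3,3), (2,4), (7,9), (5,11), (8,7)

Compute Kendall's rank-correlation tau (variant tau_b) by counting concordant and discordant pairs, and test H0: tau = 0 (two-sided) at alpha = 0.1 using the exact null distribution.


Step 1: Enumerate the 10 unordered pairs (i,j) with i<j and classify each by sign(x_j-x_i) * sign(y_j-y_i).
  (1,2):dx=-1,dy=+1->D; (1,3):dx=+4,dy=+6->C; (1,4):dx=+2,dy=+8->C; (1,5):dx=+5,dy=+4->C
  (2,3):dx=+5,dy=+5->C; (2,4):dx=+3,dy=+7->C; (2,5):dx=+6,dy=+3->C; (3,4):dx=-2,dy=+2->D
  (3,5):dx=+1,dy=-2->D; (4,5):dx=+3,dy=-4->D
Step 2: C = 6, D = 4, total pairs = 10.
Step 3: tau = (C - D)/(n(n-1)/2) = (6 - 4)/10 = 0.200000.
Step 4: Exact two-sided p-value (enumerate n! = 120 permutations of y under H0): p = 0.816667.
Step 5: alpha = 0.1. fail to reject H0.

tau_b = 0.2000 (C=6, D=4), p = 0.816667, fail to reject H0.


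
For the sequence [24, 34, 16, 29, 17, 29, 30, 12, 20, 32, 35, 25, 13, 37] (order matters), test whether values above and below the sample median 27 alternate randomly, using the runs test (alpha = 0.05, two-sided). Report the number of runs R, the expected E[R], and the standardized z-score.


Step 1: Compute median = 27; label A = above, B = below.
Labels in order: BABABAABBAABBA  (n_A = 7, n_B = 7)
Step 2: Count runs R = 10.
Step 3: Under H0 (random ordering), E[R] = 2*n_A*n_B/(n_A+n_B) + 1 = 2*7*7/14 + 1 = 8.0000.
        Var[R] = 2*n_A*n_B*(2*n_A*n_B - n_A - n_B) / ((n_A+n_B)^2 * (n_A+n_B-1)) = 8232/2548 = 3.2308.
        SD[R] = 1.7974.
Step 4: Continuity-corrected z = (R - 0.5 - E[R]) / SD[R] = (10 - 0.5 - 8.0000) / 1.7974 = 0.8345.
Step 5: Two-sided p-value via normal approximation = 2*(1 - Phi(|z|)) = 0.403986.
Step 6: alpha = 0.05. fail to reject H0.

R = 10, z = 0.8345, p = 0.403986, fail to reject H0.


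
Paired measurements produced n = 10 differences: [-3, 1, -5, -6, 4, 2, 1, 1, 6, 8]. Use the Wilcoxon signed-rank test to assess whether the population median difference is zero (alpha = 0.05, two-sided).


Step 1: Drop any zero differences (none here) and take |d_i|.
|d| = [3, 1, 5, 6, 4, 2, 1, 1, 6, 8]
Step 2: Midrank |d_i| (ties get averaged ranks).
ranks: |3|->5, |1|->2, |5|->7, |6|->8.5, |4|->6, |2|->4, |1|->2, |1|->2, |6|->8.5, |8|->10
Step 3: Attach original signs; sum ranks with positive sign and with negative sign.
W+ = 2 + 6 + 4 + 2 + 2 + 8.5 + 10 = 34.5
W- = 5 + 7 + 8.5 = 20.5
(Check: W+ + W- = 55 should equal n(n+1)/2 = 55.)
Step 4: Test statistic W = min(W+, W-) = 20.5.
Step 5: Ties in |d|, so use the tie-corrected normal approximation.
        E[W] = n(n+1)/4 = 10*11/4 = 27.5.
        Tie groups: |d|=1 (t=3), |d|=6 (t=2); sum(t^3 - t) = 30.
        Var[W] = n(n+1)(2n+1)/24 - sum(t^3-t)/48 = 2310/24 - 30/48 = 95.625.
        z = (W - E[W]) / sqrt(Var[W]) = (20.5 - 27.5) / 9.7788 = -0.7158.
        Two-sided p = 2*Phi(z) = 0.474094.
Step 6: alpha = 0.05. fail to reject H0.

W+ = 34.5, W- = 20.5, W = min = 20.5, p = 0.474094, fail to reject H0.


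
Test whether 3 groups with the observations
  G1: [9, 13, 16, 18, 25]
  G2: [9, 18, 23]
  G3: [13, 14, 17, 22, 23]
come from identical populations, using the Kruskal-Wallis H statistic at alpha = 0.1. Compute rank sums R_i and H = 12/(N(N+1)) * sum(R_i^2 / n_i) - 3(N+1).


Step 1: Combine all N = 13 observations and assign midranks.
sorted (value, group, rank): (9,G1,1.5), (9,G2,1.5), (13,G1,3.5), (13,G3,3.5), (14,G3,5), (16,G1,6), (17,G3,7), (18,G1,8.5), (18,G2,8.5), (22,G3,10), (23,G2,11.5), (23,G3,11.5), (25,G1,13)
Step 2: Sum ranks within each group.
R_1 = 32.5 (n_1 = 5)
R_2 = 21.5 (n_2 = 3)
R_3 = 37 (n_3 = 5)
Step 3: H = 12/(N(N+1)) * sum(R_i^2/n_i) - 3(N+1)
     = 12/(13*14) * (32.5^2/5 + 21.5^2/3 + 37^2/5) - 3*14
     = 0.065934 * 639.133 - 42
     = 0.140659.
Step 4: Ties present; correction factor C = 1 - 24/(13^3 - 13) = 0.989011. Corrected H = 0.140659 / 0.989011 = 0.142222.
Step 5: Under H0, H ~ chi^2(2); p-value = 0.931358.
Step 6: alpha = 0.1. fail to reject H0.

H = 0.1422, df = 2, p = 0.931358, fail to reject H0.


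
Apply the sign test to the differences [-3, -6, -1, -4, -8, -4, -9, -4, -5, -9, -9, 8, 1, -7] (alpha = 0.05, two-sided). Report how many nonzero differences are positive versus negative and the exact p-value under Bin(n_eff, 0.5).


Step 1: Discard zero differences. Original n = 14; n_eff = number of nonzero differences = 14.
Nonzero differences (with sign): -3, -6, -1, -4, -8, -4, -9, -4, -5, -9, -9, +8, +1, -7
Step 2: Count signs: positive = 2, negative = 12.
Step 3: Under H0: P(positive) = 0.5, so the number of positives S ~ Bin(14, 0.5).
Step 4: Two-sided exact p-value = sum of Bin(14,0.5) probabilities at or below the observed probability = 0.012939.
Step 5: alpha = 0.05. reject H0.

n_eff = 14, pos = 2, neg = 12, p = 0.012939, reject H0.


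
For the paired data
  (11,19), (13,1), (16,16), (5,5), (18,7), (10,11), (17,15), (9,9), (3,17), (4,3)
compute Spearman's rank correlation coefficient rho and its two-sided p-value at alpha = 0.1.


Step 1: Rank x and y separately (midranks; no ties here).
rank(x): 11->6, 13->7, 16->8, 5->3, 18->10, 10->5, 17->9, 9->4, 3->1, 4->2
rank(y): 19->10, 1->1, 16->8, 5->3, 7->4, 11->6, 15->7, 9->5, 17->9, 3->2
Step 2: d_i = R_x(i) - R_y(i); compute d_i^2.
  (6-10)^2=16, (7-1)^2=36, (8-8)^2=0, (3-3)^2=0, (10-4)^2=36, (5-6)^2=1, (9-7)^2=4, (4-5)^2=1, (1-9)^2=64, (2-2)^2=0
sum(d^2) = 158.
Step 3: rho = 1 - 6*158 / (10*(10^2 - 1)) = 1 - 948/990 = 0.042424.
Step 4: Under H0, t = rho * sqrt((n-2)/(1-rho^2)) = 0.1201 ~ t(8).
Step 5: Two-sided p-value from the t-distribution with 8 df = 0.907364.
Step 6: alpha = 0.1. fail to reject H0.

rho = 0.0424, p = 0.907364, fail to reject H0 at alpha = 0.1.


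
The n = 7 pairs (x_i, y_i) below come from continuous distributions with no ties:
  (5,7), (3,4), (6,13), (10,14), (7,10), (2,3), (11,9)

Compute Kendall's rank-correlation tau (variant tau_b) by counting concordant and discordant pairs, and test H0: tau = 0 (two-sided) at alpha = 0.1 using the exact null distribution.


Step 1: Enumerate the 21 unordered pairs (i,j) with i<j and classify each by sign(x_j-x_i) * sign(y_j-y_i).
  (1,2):dx=-2,dy=-3->C; (1,3):dx=+1,dy=+6->C; (1,4):dx=+5,dy=+7->C; (1,5):dx=+2,dy=+3->C
  (1,6):dx=-3,dy=-4->C; (1,7):dx=+6,dy=+2->C; (2,3):dx=+3,dy=+9->C; (2,4):dx=+7,dy=+10->C
  (2,5):dx=+4,dy=+6->C; (2,6):dx=-1,dy=-1->C; (2,7):dx=+8,dy=+5->C; (3,4):dx=+4,dy=+1->C
  (3,5):dx=+1,dy=-3->D; (3,6):dx=-4,dy=-10->C; (3,7):dx=+5,dy=-4->D; (4,5):dx=-3,dy=-4->C
  (4,6):dx=-8,dy=-11->C; (4,7):dx=+1,dy=-5->D; (5,6):dx=-5,dy=-7->C; (5,7):dx=+4,dy=-1->D
  (6,7):dx=+9,dy=+6->C
Step 2: C = 17, D = 4, total pairs = 21.
Step 3: tau = (C - D)/(n(n-1)/2) = (17 - 4)/21 = 0.619048.
Step 4: Exact two-sided p-value (enumerate n! = 5040 permutations of y under H0): p = 0.069048.
Step 5: alpha = 0.1. reject H0.

tau_b = 0.6190 (C=17, D=4), p = 0.069048, reject H0.


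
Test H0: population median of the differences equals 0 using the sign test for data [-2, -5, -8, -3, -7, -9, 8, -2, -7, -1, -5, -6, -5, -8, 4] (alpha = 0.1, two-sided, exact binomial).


Step 1: Discard zero differences. Original n = 15; n_eff = number of nonzero differences = 15.
Nonzero differences (with sign): -2, -5, -8, -3, -7, -9, +8, -2, -7, -1, -5, -6, -5, -8, +4
Step 2: Count signs: positive = 2, negative = 13.
Step 3: Under H0: P(positive) = 0.5, so the number of positives S ~ Bin(15, 0.5).
Step 4: Two-sided exact p-value = sum of Bin(15,0.5) probabilities at or below the observed probability = 0.007385.
Step 5: alpha = 0.1. reject H0.

n_eff = 15, pos = 2, neg = 13, p = 0.007385, reject H0.


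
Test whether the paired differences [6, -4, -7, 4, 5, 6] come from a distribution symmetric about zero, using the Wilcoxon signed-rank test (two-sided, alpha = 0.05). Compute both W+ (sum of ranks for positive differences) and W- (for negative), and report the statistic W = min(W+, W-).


Step 1: Drop any zero differences (none here) and take |d_i|.
|d| = [6, 4, 7, 4, 5, 6]
Step 2: Midrank |d_i| (ties get averaged ranks).
ranks: |6|->4.5, |4|->1.5, |7|->6, |4|->1.5, |5|->3, |6|->4.5
Step 3: Attach original signs; sum ranks with positive sign and with negative sign.
W+ = 4.5 + 1.5 + 3 + 4.5 = 13.5
W- = 1.5 + 6 = 7.5
(Check: W+ + W- = 21 should equal n(n+1)/2 = 21.)
Step 4: Test statistic W = min(W+, W-) = 7.5.
Step 5: Ties in |d|, so use the tie-corrected normal approximation.
        E[W] = n(n+1)/4 = 6*7/4 = 10.5.
        Tie groups: |d|=4 (t=2), |d|=6 (t=2); sum(t^3 - t) = 12.
        Var[W] = n(n+1)(2n+1)/24 - sum(t^3-t)/48 = 546/24 - 12/48 = 22.5.
        z = (W - E[W]) / sqrt(Var[W]) = (7.5 - 10.5) / 4.7434 = -0.6325.
        Two-sided p = 2*Phi(z) = 0.527089.
Step 6: alpha = 0.05. fail to reject H0.

W+ = 13.5, W- = 7.5, W = min = 7.5, p = 0.527089, fail to reject H0.


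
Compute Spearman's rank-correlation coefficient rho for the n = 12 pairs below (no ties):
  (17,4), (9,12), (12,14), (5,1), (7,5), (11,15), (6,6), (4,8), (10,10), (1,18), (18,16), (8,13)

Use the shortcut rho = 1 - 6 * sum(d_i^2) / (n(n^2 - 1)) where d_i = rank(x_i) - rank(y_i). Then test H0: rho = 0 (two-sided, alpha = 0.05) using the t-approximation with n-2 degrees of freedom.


Step 1: Rank x and y separately (midranks; no ties here).
rank(x): 17->11, 9->7, 12->10, 5->3, 7->5, 11->9, 6->4, 4->2, 10->8, 1->1, 18->12, 8->6
rank(y): 4->2, 12->7, 14->9, 1->1, 5->3, 15->10, 6->4, 8->5, 10->6, 18->12, 16->11, 13->8
Step 2: d_i = R_x(i) - R_y(i); compute d_i^2.
  (11-2)^2=81, (7-7)^2=0, (10-9)^2=1, (3-1)^2=4, (5-3)^2=4, (9-10)^2=1, (4-4)^2=0, (2-5)^2=9, (8-6)^2=4, (1-12)^2=121, (12-11)^2=1, (6-8)^2=4
sum(d^2) = 230.
Step 3: rho = 1 - 6*230 / (12*(12^2 - 1)) = 1 - 1380/1716 = 0.195804.
Step 4: Under H0, t = rho * sqrt((n-2)/(1-rho^2)) = 0.6314 ~ t(10).
Step 5: Two-sided p-value from the t-distribution with 10 df = 0.541936.
Step 6: alpha = 0.05. fail to reject H0.

rho = 0.1958, p = 0.541936, fail to reject H0 at alpha = 0.05.


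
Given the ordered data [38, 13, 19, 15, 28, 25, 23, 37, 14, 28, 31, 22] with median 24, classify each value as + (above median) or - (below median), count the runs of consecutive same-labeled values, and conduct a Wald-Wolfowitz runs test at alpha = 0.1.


Step 1: Compute median = 24; label A = above, B = below.
Labels in order: ABBBAABABAAB  (n_A = 6, n_B = 6)
Step 2: Count runs R = 8.
Step 3: Under H0 (random ordering), E[R] = 2*n_A*n_B/(n_A+n_B) + 1 = 2*6*6/12 + 1 = 7.0000.
        Var[R] = 2*n_A*n_B*(2*n_A*n_B - n_A - n_B) / ((n_A+n_B)^2 * (n_A+n_B-1)) = 4320/1584 = 2.7273.
        SD[R] = 1.6514.
Step 4: Continuity-corrected z = (R - 0.5 - E[R]) / SD[R] = (8 - 0.5 - 7.0000) / 1.6514 = 0.3028.
Step 5: Two-sided p-value via normal approximation = 2*(1 - Phi(|z|)) = 0.762069.
Step 6: alpha = 0.1. fail to reject H0.

R = 8, z = 0.3028, p = 0.762069, fail to reject H0.


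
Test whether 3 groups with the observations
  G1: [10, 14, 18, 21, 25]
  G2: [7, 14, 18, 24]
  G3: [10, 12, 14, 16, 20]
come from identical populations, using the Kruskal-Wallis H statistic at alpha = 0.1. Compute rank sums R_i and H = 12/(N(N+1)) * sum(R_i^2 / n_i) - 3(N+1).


Step 1: Combine all N = 14 observations and assign midranks.
sorted (value, group, rank): (7,G2,1), (10,G1,2.5), (10,G3,2.5), (12,G3,4), (14,G1,6), (14,G2,6), (14,G3,6), (16,G3,8), (18,G1,9.5), (18,G2,9.5), (20,G3,11), (21,G1,12), (24,G2,13), (25,G1,14)
Step 2: Sum ranks within each group.
R_1 = 44 (n_1 = 5)
R_2 = 29.5 (n_2 = 4)
R_3 = 31.5 (n_3 = 5)
Step 3: H = 12/(N(N+1)) * sum(R_i^2/n_i) - 3(N+1)
     = 12/(14*15) * (44^2/5 + 29.5^2/4 + 31.5^2/5) - 3*15
     = 0.057143 * 803.212 - 45
     = 0.897857.
Step 4: Ties present; correction factor C = 1 - 36/(14^3 - 14) = 0.986813. Corrected H = 0.897857 / 0.986813 = 0.909855.
Step 5: Under H0, H ~ chi^2(2); p-value = 0.634494.
Step 6: alpha = 0.1. fail to reject H0.

H = 0.9099, df = 2, p = 0.634494, fail to reject H0.


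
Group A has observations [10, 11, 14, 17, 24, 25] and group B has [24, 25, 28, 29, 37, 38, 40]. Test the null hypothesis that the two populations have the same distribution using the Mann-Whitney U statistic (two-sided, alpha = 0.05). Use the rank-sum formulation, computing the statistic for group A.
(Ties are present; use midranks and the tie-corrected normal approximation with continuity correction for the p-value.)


Step 1: Combine and sort all 13 observations; assign midranks.
sorted (value, group): (10,X), (11,X), (14,X), (17,X), (24,X), (24,Y), (25,X), (25,Y), (28,Y), (29,Y), (37,Y), (38,Y), (40,Y)
ranks: 10->1, 11->2, 14->3, 17->4, 24->5.5, 24->5.5, 25->7.5, 25->7.5, 28->9, 29->10, 37->11, 38->12, 40->13
Step 2: Rank sum for X: R1 = 1 + 2 + 3 + 4 + 5.5 + 7.5 = 23.
Step 3: U_X = R1 - n1(n1+1)/2 = 23 - 6*7/2 = 23 - 21 = 2.
       U_Y = n1*n2 - U_X = 42 - 2 = 40.
Step 4: Ties are present, so use the tie-corrected normal approximation (with continuity correction) for the p-value.
Step 5: p-value = 0.008046; compare to alpha = 0.05. reject H0.

U_X = 2, p = 0.008046, reject H0 at alpha = 0.05.


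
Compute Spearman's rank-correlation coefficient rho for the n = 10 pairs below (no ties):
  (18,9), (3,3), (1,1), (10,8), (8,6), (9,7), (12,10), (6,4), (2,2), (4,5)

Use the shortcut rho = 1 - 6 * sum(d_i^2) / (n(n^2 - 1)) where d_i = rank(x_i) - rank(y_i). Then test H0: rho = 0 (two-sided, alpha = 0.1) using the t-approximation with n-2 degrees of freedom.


Step 1: Rank x and y separately (midranks; no ties here).
rank(x): 18->10, 3->3, 1->1, 10->8, 8->6, 9->7, 12->9, 6->5, 2->2, 4->4
rank(y): 9->9, 3->3, 1->1, 8->8, 6->6, 7->7, 10->10, 4->4, 2->2, 5->5
Step 2: d_i = R_x(i) - R_y(i); compute d_i^2.
  (10-9)^2=1, (3-3)^2=0, (1-1)^2=0, (8-8)^2=0, (6-6)^2=0, (7-7)^2=0, (9-10)^2=1, (5-4)^2=1, (2-2)^2=0, (4-5)^2=1
sum(d^2) = 4.
Step 3: rho = 1 - 6*4 / (10*(10^2 - 1)) = 1 - 24/990 = 0.975758.
Step 4: Under H0, t = rho * sqrt((n-2)/(1-rho^2)) = 12.6105 ~ t(8).
Step 5: Two-sided p-value from the t-distribution with 8 df = 0.000001.
Step 6: alpha = 0.1. reject H0.

rho = 0.9758, p = 0.000001, reject H0 at alpha = 0.1.


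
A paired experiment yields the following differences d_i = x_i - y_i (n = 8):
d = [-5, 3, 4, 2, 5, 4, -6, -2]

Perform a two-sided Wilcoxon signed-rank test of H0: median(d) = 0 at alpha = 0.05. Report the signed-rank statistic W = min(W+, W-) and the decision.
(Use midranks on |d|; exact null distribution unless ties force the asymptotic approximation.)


Step 1: Drop any zero differences (none here) and take |d_i|.
|d| = [5, 3, 4, 2, 5, 4, 6, 2]
Step 2: Midrank |d_i| (ties get averaged ranks).
ranks: |5|->6.5, |3|->3, |4|->4.5, |2|->1.5, |5|->6.5, |4|->4.5, |6|->8, |2|->1.5
Step 3: Attach original signs; sum ranks with positive sign and with negative sign.
W+ = 3 + 4.5 + 1.5 + 6.5 + 4.5 = 20
W- = 6.5 + 8 + 1.5 = 16
(Check: W+ + W- = 36 should equal n(n+1)/2 = 36.)
Step 4: Test statistic W = min(W+, W-) = 16.
Step 5: Ties in |d|, so use the tie-corrected normal approximation.
        E[W] = n(n+1)/4 = 8*9/4 = 18.
        Tie groups: |d|=2 (t=2), |d|=4 (t=2), |d|=5 (t=2); sum(t^3 - t) = 18.
        Var[W] = n(n+1)(2n+1)/24 - sum(t^3-t)/48 = 1224/24 - 18/48 = 50.625.
        z = (W - E[W]) / sqrt(Var[W]) = (16 - 18) / 7.1151 = -0.2811.
        Two-sided p = 2*Phi(z) = 0.778640.
Step 6: alpha = 0.05. fail to reject H0.

W+ = 20, W- = 16, W = min = 16, p = 0.778640, fail to reject H0.


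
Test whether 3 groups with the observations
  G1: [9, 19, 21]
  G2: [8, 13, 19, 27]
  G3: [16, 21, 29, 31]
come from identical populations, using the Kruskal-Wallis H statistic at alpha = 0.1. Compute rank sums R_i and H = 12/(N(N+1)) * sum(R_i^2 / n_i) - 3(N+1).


Step 1: Combine all N = 11 observations and assign midranks.
sorted (value, group, rank): (8,G2,1), (9,G1,2), (13,G2,3), (16,G3,4), (19,G1,5.5), (19,G2,5.5), (21,G1,7.5), (21,G3,7.5), (27,G2,9), (29,G3,10), (31,G3,11)
Step 2: Sum ranks within each group.
R_1 = 15 (n_1 = 3)
R_2 = 18.5 (n_2 = 4)
R_3 = 32.5 (n_3 = 4)
Step 3: H = 12/(N(N+1)) * sum(R_i^2/n_i) - 3(N+1)
     = 12/(11*12) * (15^2/3 + 18.5^2/4 + 32.5^2/4) - 3*12
     = 0.090909 * 424.625 - 36
     = 2.602273.
Step 4: Ties present; correction factor C = 1 - 12/(11^3 - 11) = 0.990909. Corrected H = 2.602273 / 0.990909 = 2.626147.
Step 5: Under H0, H ~ chi^2(2); p-value = 0.268992.
Step 6: alpha = 0.1. fail to reject H0.

H = 2.6261, df = 2, p = 0.268992, fail to reject H0.


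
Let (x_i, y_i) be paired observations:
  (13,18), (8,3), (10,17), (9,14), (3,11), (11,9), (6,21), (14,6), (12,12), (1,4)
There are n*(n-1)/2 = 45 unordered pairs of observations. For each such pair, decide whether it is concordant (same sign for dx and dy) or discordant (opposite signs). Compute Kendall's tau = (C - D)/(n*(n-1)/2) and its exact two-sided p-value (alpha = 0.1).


Step 1: Enumerate the 45 unordered pairs (i,j) with i<j and classify each by sign(x_j-x_i) * sign(y_j-y_i).
  (1,2):dx=-5,dy=-15->C; (1,3):dx=-3,dy=-1->C; (1,4):dx=-4,dy=-4->C; (1,5):dx=-10,dy=-7->C
  (1,6):dx=-2,dy=-9->C; (1,7):dx=-7,dy=+3->D; (1,8):dx=+1,dy=-12->D; (1,9):dx=-1,dy=-6->C
  (1,10):dx=-12,dy=-14->C; (2,3):dx=+2,dy=+14->C; (2,4):dx=+1,dy=+11->C; (2,5):dx=-5,dy=+8->D
  (2,6):dx=+3,dy=+6->C; (2,7):dx=-2,dy=+18->D; (2,8):dx=+6,dy=+3->C; (2,9):dx=+4,dy=+9->C
  (2,10):dx=-7,dy=+1->D; (3,4):dx=-1,dy=-3->C; (3,5):dx=-7,dy=-6->C; (3,6):dx=+1,dy=-8->D
  (3,7):dx=-4,dy=+4->D; (3,8):dx=+4,dy=-11->D; (3,9):dx=+2,dy=-5->D; (3,10):dx=-9,dy=-13->C
  (4,5):dx=-6,dy=-3->C; (4,6):dx=+2,dy=-5->D; (4,7):dx=-3,dy=+7->D; (4,8):dx=+5,dy=-8->D
  (4,9):dx=+3,dy=-2->D; (4,10):dx=-8,dy=-10->C; (5,6):dx=+8,dy=-2->D; (5,7):dx=+3,dy=+10->C
  (5,8):dx=+11,dy=-5->D; (5,9):dx=+9,dy=+1->C; (5,10):dx=-2,dy=-7->C; (6,7):dx=-5,dy=+12->D
  (6,8):dx=+3,dy=-3->D; (6,9):dx=+1,dy=+3->C; (6,10):dx=-10,dy=-5->C; (7,8):dx=+8,dy=-15->D
  (7,9):dx=+6,dy=-9->D; (7,10):dx=-5,dy=-17->C; (8,9):dx=-2,dy=+6->D; (8,10):dx=-13,dy=-2->C
  (9,10):dx=-11,dy=-8->C
Step 2: C = 25, D = 20, total pairs = 45.
Step 3: tau = (C - D)/(n(n-1)/2) = (25 - 20)/45 = 0.111111.
Step 4: Exact two-sided p-value (enumerate n! = 3628800 permutations of y under H0): p = 0.727490.
Step 5: alpha = 0.1. fail to reject H0.

tau_b = 0.1111 (C=25, D=20), p = 0.727490, fail to reject H0.
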